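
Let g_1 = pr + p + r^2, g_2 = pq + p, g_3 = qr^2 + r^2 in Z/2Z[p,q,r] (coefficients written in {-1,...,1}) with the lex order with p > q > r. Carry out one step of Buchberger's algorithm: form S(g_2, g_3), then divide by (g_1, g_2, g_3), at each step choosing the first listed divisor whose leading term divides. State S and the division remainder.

lcm(LM(g_2), LM(g_3)) = pqr^2.
S = (lcm/LT(g_2))·g_2 − (lcm/LT(g_3))·g_3 = 0.
Reduce S modulo (g_1, g_2, g_3) in that order:
The remainder is 0, so this S-polynomial contributes no new basis element.
An S-polynomial is built so that the two leading terms cancel; whether anything survives reduction is exactly the Gröbner-basis criterion.

S(g_2, g_3) = 0; remainder on division = 0.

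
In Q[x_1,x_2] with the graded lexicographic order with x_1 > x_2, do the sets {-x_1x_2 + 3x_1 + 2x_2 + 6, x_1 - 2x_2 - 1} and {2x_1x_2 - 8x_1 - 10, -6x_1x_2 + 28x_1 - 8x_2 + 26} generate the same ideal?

Yes, the ideals are equal.

Since reduced Gröbner bases are canonical representatives of ideals under a given ordering, it suffices to compute and compare them.
Buchberger on the first generating set:
f_1 = -x_1x_2 + 3x_1 + 2x_2 + 6, LT = x_1x_2.
f_2 = x_1 - 2x_2 - 1, LT = x_1.

S(f_1,f_2): lcm = x_1x_2. S = 2x_2^2 - 3x_1 - x_2 - 6.
  leading term x_2^2: no divisor's leading term divides it; move 2x_2^2 to the remainder.
  leading term x_1: subtract (-3)·f_2 from -3x_1 - x_2 - 6 → -7x_2 - 9
  leading term x_2: no divisor's leading term divides it; move -7x_2 to the remainder.
  leading term 1: no divisor's leading term divides it; move -9 to the remainder.
  remainder 2x_2^2 - 7x_2 - 9 ≠ 0; add g_3 = 2x_2^2 - 7x_2 - 9 to the basis.

S(f_1,g_3): lcm = x_1x_2^2. S = 1/2x_1x_2 - 2x_2^2 + 9/2x_1 - 6x_2.
  leading term x_1x_2: subtract (-1/2)·f_1 from 1/2x_1x_2 - 2x_2^2 + 9/2x_1 - 6x_2 → -2x_2^2 + 6x_1 - 5x_2 + 3
  leading term x_2^2: subtract (-1)·g_3 from -2x_2^2 + 6x_1 - 5x_2 + 3 → 6x_1 - 12x_2 - 6
  leading term x_1: subtract (6)·f_2 from 6x_1 - 12x_2 - 6 → 0
  remainder 0.

S(f_2,g_3): leading monomials are coprime, so the S-polynomial reduces to 0 (Buchberger's first criterion).
Every S-polynomial of the final basis reduces to 0, so we have a Gröbner basis.
Inter-reduce: drop elements whose leading term is divisible by another's, tail-reduce, and make monic.
Reduced Gröbner basis: {x_2^2 - 7/2x_2 - 9/2, x_1 - 2x_2 - 1}.

Buchberger on the second generating set:
h_1 = 2x_1x_2 - 8x_1 - 10, LT = x_1x_2.
h_2 = -6x_1x_2 + 28x_1 - 8x_2 + 26, LT = x_1x_2.

S(h_1,h_2): lcm = x_1x_2. S = 2/3x_1 - 4/3x_2 - 2/3.
  leading term x_1: no divisor's leading term divides it; move 2/3x_1 to the remainder.
  leading term x_2: no divisor's leading term divides it; move -4/3x_2 to the remainder.
  leading term 1: no divisor's leading term divides it; move -2/3 to the remainder.
  remainder 2/3x_1 - 4/3x_2 - 2/3 ≠ 0; add k_3 = 2/3x_1 - 4/3x_2 - 2/3 to the basis.

S(h_1,k_3): lcm = x_1x_2. S = 2x_2^2 - 4x_1 + x_2 - 5.
  leading term x_2^2: no divisor's leading term divides it; move 2x_2^2 to the remainder.
  leading term x_1: subtract (-6)·k_3 from -4x_1 + x_2 - 5 → -7x_2 - 9
  leading term x_2: no divisor's leading term divides it; move -7x_2 to the remainder.
  leading term 1: no divisor's leading term divides it; move -9 to the remainder.
  remainder 2x_2^2 - 7x_2 - 9 ≠ 0; add k_4 = 2x_2^2 - 7x_2 - 9 to the basis.

S(h_2,k_3): lcm = x_1x_2. S = 2x_2^2 - 14/3x_1 + 7/3x_2 - 13/3.
  leading term x_2^2: subtract (1)·k_4 from 2x_2^2 - 14/3x_1 + 7/3x_2 - 13/3 → -14/3x_1 + 28/3x_2 + 14/3
  leading term x_1: subtract (-7)·k_3 from -14/3x_1 + 28/3x_2 + 14/3 → 0
  remainder 0.

S(h_1,k_4): lcm = x_1x_2^2. S = -1/2x_1x_2 + 9/2x_1 - 5x_2.
  leading term x_1x_2: subtract (-1/4)·h_1 from -1/2x_1x_2 + 9/2x_1 - 5x_2 → 5/2x_1 - 5x_2 - 5/2
  leading term x_1: subtract (15/4)·k_3 from 5/2x_1 - 5x_2 - 5/2 → 0
  remainder 0.

S(h_2,k_4): lcm = x_1x_2^2. S = -7/6x_1x_2 + 4/3x_2^2 + 9/2x_1 - 13/3x_2.
  leading term x_1x_2: subtract (-7/12)·h_1 from -7/6x_1x_2 + 4/3x_2^2 + 9/2x_1 - 13/3x_2 → 4/3x_2^2 - 1/6x_1 - 13/3x_2 - 35/6
  leading term x_2^2: subtract (2/3)·k_4 from 4/3x_2^2 - 1/6x_1 - 13/3x_2 - 35/6 → -1/6x_1 + 1/3x_2 + 1/6
  leading term x_1: subtract (-1/4)·k_3 from -1/6x_1 + 1/3x_2 + 1/6 → 0
  remainder 0.

S(k_3,k_4): leading monomials are coprime, so the S-polynomial reduces to 0 (Buchberger's first criterion).
Every S-polynomial of the final basis reduces to 0, so we have a Gröbner basis.
Inter-reduce: drop elements whose leading term is divisible by another's, tail-reduce, and make monic.
Reduced Gröbner basis: {x_2^2 - 7/2x_2 - 9/2, x_1 - 2x_2 - 1}.

These coincide, so the ideals are equal.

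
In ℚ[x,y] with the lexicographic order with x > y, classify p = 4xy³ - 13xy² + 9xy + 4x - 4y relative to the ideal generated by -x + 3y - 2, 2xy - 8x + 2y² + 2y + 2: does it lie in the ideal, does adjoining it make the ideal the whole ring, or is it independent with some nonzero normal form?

First compute the reduced Gröbner basis of I by Buchberger's algorithm.
f_1 = -x + 3y - 2, LT = x.
f_2 = 2xy - 8x + 2y² + 2y + 2, LT = xy.

S(f_1,f_2): lcm = xy. S = 4x - 4y² + y - 1.
  leading term x: subtract (-4)·f_1 from 4x - 4y² + y - 1 → -4y² + 13y - 9
  leading term y²: no divisor's leading term divides it; move -4y² to the remainder.
  leading term y: no divisor's leading term divides it; move 13y to the remainder.
  leading term 1: no divisor's leading term divides it; move -9 to the remainder.
  remainder -4y² + 13y - 9 ≠ 0; add h_3 = -4y² + 13y - 9 to the basis.

The other S-polynomials (S(f_1,h_3), S(f_2,h_3)) all reduce to 0 modulo the current basis, so we have a Gröbner basis.
Inter-reduce: drop elements whose leading term is divisible by another's, tail-reduce, and make monic.
Reduced Gröbner basis: {x - 3y + 2, y² - 13/4y + 9/4}.
Label its elements g_1 = x - 3y + 2, g_2 = y² - 13/4y + 9/4.

Reduce p = 4xy³ - 13xy² + 9xy + 4x - 4y modulo G:
  leading term xy³: subtract (4y³)·g_1 from 4xy³ - 13xy² + 9xy + 4x - 4y → -13xy² + 9xy + 4x + 12y⁴ - 8y³ - 4y
  leading term xy²: subtract (-13y²)·g_1 from -13xy² + 9xy + 4x + 12y⁴ - 8y³ - 4y → 9xy + 4x + 12y⁴ - 47y³ + 26y² - 4y
  leading term xy: subtract (9y)·g_1 from 9xy + 4x + 12y⁴ - 47y³ + 26y² - 4y → 4x + 12y⁴ - 47y³ + 53y² - 22y
  leading term x: subtract (4)·g_1 from 4x + 12y⁴ - 47y³ + 53y² - 22y → 12y⁴ - 47y³ + 53y² - 10y - 8
  leading term y⁴: subtract (12y²)·g_2 from 12y⁴ - 47y³ + 53y² - 10y - 8 → -8y³ + 26y² - 10y - 8
  leading term y³: subtract (-8y)·g_2 from -8y³ + 26y² - 10y - 8 → 8y - 8
  leading term y: no divisor's leading term divides it; move 8y to the remainder.
  leading term 1: no divisor's leading term divides it; move -8 to the remainder.
  normal form = 8y - 8.
The normal form is nonzero, so p ∉ I. Since p minus its normal form lies in I, I + (p) = I + (r) where r = 8y - 8; decide whether this ideal is the whole ring.
Run Buchberger on G together with r (pairs among the g_i already reduce to 0 since G is a Gröbner basis):
g_1 = x - 3y + 2, LT = x.
g_2 = y² - 13/4y + 9/4, LT = y².
r = 8y - 8, LT = y.

The S-polynomials (S(g_1,g_2), S(g_1,r), S(g_2,r)) all reduce to 0 modulo the current basis, so we have a Gröbner basis.
Inter-reduce: drop elements whose leading term is divisible by another's, tail-reduce, and make monic.
Reduced Gröbner basis: {x - 1, y - 1}.
The reduced Gröbner basis of I + (p) is {x - 1, y - 1} ≠ {1}, a proper ideal, so the enlarged system stays consistent: p is independent of I, with normal form 8y - 8.

4xy³ - 13xy² + 9xy + 4x - 4y is independent of I; its normal form modulo I is 8y - 8.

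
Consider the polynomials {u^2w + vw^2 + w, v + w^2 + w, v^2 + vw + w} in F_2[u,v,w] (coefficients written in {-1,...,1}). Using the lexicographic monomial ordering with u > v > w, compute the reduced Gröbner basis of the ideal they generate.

The reduced Gröbner basis is the canonical form of the ideal for this ordering.

f_1 = u^2w + vw^2 + w, LT = u^2w.
f_2 = v + w^2 + w, LT = v.
f_3 = v^2 + vw + w, LT = v^2.

S(f_2,f_3): lcm = v^2. S = vw^2 + w.
  leading term vw^2: subtract (w^2)·f_2 from vw^2 + w → w^4 + w^3 + w
  leading term w^4: no divisor's leading term divides it; move w^4 to the remainder.
  leading term w^3: no divisor's leading term divides it; move w^3 to the remainder.
  leading term w: no divisor's leading term divides it; move w to the remainder.
  remainder w^4 + w^3 + w ≠ 0; add g_4 = w^4 + w^3 + w to the basis.

The other S-polynomials (S(f_1,f_2), S(f_1,f_3), S(f_1,g_4), S(f_2,g_4), S(f_3,g_4)) all reduce to 0 modulo the current basis, so we have a Gröbner basis.
Inter-reduce: drop elements whose leading term is divisible by another's, tail-reduce, and make monic.

G = {u^2w, v + w^2 + w, w^4 + w^3 + w}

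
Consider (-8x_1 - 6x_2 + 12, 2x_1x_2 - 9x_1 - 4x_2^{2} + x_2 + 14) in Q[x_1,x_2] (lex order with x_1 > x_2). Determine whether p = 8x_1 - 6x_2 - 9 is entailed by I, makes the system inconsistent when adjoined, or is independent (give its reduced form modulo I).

First compute the reduced Gröbner basis of I by Buchberger's algorithm.
f_1 = -8x_1 - 6x_2 + 12, LT = x_1.
f_2 = 2x_1x_2 - 9x_1 - 4x_2^{2} + x_2 + 14, LT = x_1x_2.

S(f_1,f_2): lcm = x_1x_2. S = \tfrac{9}{2}x_1 + \tfrac{11}{4}x_2^{2} - 2x_2 - 7.
  reduce S modulo (f_1, f_2):
  remainder \tfrac{11}{4}x_2^{2} - \tfrac{43}{8}x_2 - \tfrac{1}{4} ≠ 0; add h_3 = \tfrac{11}{4}x_2^{2} - \tfrac{43}{8}x_2 - \tfrac{1}{4} to the basis.

The other S-polynomials (S(f_1,h_3), S(f_2,h_3)) all reduce to 0 modulo the current basis, so we have a Gröbner basis.
Inter-reduce: drop elements whose leading term is divisible by another's, tail-reduce, and make monic.
Reduced Gröbner basis: {x_1 + \tfrac{3}{4}x_2 - \tfrac{3}{2}, x_2^{2} - \tfrac{43}{22}x_2 - \tfrac{1}{11}}.
Label its elements g_1 = x_1 + \tfrac{3}{4}x_2 - \tfrac{3}{2}, g_2 = x_2^{2} - \tfrac{43}{22}x_2 - \tfrac{1}{11}.

Reduce p = 8x_1 - 6x_2 - 9 modulo G:
  leading term x_1: subtract (8)·g_1 from 8x_1 - 6x_2 - 9 → -12x_2 + 3
  leading term x_2: no divisor's leading term divides it; move -12x_2 to the remainder.
  leading term 1: no divisor's leading term divides it; move 3 to the remainder.
  normal form = -12x_2 + 3.
The normal form is nonzero, so p ∉ I. Since p minus its normal form lies in I, I + (p) = I + (r) where r = -12x_2 + 3; decide whether this ideal is the whole ring.
Run Buchberger on G together with r (pairs among the g_i already reduce to 0 since G is a Gröbner basis):
g_1 = x_1 + \tfrac{3}{4}x_2 - \tfrac{3}{2}, LT = x_1.
g_2 = x_2^{2} - \tfrac{43}{22}x_2 - \tfrac{1}{11}, LT = x_2^{2}.
r = -12x_2 + 3, LT = x_2.

S(g_2,r): lcm = x_2^{2}. S = -\tfrac{75}{44}x_2 - \tfrac{1}{11}.
  reduce S modulo (g_1, g_2, r):
  remainder -\tfrac{91}{176} ≠ 0; add m_4 = -\tfrac{91}{176} to the basis.

The other S-polynomials (S(g_1,g_2), S(g_1,r), S(g_1,m_4), S(g_2,m_4), S(r,m_4)) all reduce to 0 modulo the current basis, so we have a Gröbner basis.
Inter-reduce: drop elements whose leading term is divisible by another's, tail-reduce, and make monic.
Reduced Gröbner basis: {1}.
The reduced Gröbner basis of I + (p) is {1}: the ideal is the whole ring, so the enlarged system has no common solution — adjoining p is inconsistent.

Adjoining 8x_1 - 6x_2 - 9 makes the ideal the whole ring: the system is inconsistent.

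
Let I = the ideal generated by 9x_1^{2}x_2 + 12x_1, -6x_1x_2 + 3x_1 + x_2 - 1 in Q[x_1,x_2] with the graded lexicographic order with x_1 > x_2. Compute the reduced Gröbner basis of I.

G = {x_1^{2} + \tfrac{5}{2}x_1 + \tfrac{1}{18}x_2 - \tfrac{1}{18}, x_1x_2 - \tfrac{1}{2}x_1 - \tfrac{1}{6}x_2 + \tfrac{1}{6}, x_2^{2} - \tfrac{3}{2}x_1 + \tfrac{13}{2}x_2 - \tfrac{15}{2}}

This is the nonlinear analogue of row-reducing a linear system.

f_1 = 9x_1^{2}x_2 + 12x_1, LT = x_1^{2}x_2.
f_2 = -6x_1x_2 + 3x_1 + x_2 - 1, LT = x_1x_2.

S(f_1,f_2): lcm = x_1^{2}x_2. S = \tfrac{1}{2}x_1^{2} + \tfrac{1}{6}x_1x_2 + \tfrac{7}{6}x_1.
  leading term x_1^{2}: no divisor's leading term divides it; move \tfrac{1}{2}x_1^{2} to the remainder.
  leading term x_1x_2: subtract (-\tfrac{1}{36})·f_2 from \tfrac{1}{6}x_1x_2 + \tfrac{7}{6}x_1 → \tfrac{5}{4}x_1 + \tfrac{1}{36}x_2 - \tfrac{1}{36}
  leading term x_1: no divisor's leading term divides it; move \tfrac{5}{4}x_1 to the remainder.
  leading term x_2: no divisor's leading term divides it; move \tfrac{1}{36}x_2 to the remainder.
  leading term 1: no divisor's leading term divides it; move -\tfrac{1}{36} to the remainder.
  remainder \tfrac{1}{2}x_1^{2} + \tfrac{5}{4}x_1 + \tfrac{1}{36}x_2 - \tfrac{1}{36} ≠ 0; add g_3 = \tfrac{1}{2}x_1^{2} + \tfrac{5}{4}x_1 + \tfrac{1}{36}x_2 - \tfrac{1}{36} to the basis.

S(f_1,g_3): lcm = x_1^{2}x_2. S = -\tfrac{5}{2}x_1x_2 - \tfrac{1}{18}x_2^{2} + \tfrac{4}{3}x_1 + \tfrac{1}{18}x_2.
  leading term x_1x_2: subtract (\tfrac{5}{12})·f_2 from -\tfrac{5}{2}x_1x_2 - \tfrac{1}{18}x_2^{2} + \tfrac{4}{3}x_1 + \tfrac{1}{18}x_2 → -\tfrac{1}{18}x_2^{2} + \tfrac{1}{12}x_1 - \tfrac{13}{36}x_2 + \tfrac{5}{12}
  leading term x_2^{2}: no divisor's leading term divides it; move -\tfrac{1}{18}x_2^{2} to the remainder.
  leading term x_1: no divisor's leading term divides it; move \tfrac{1}{12}x_1 to the remainder.
  leading term x_2: no divisor's leading term divides it; move -\tfrac{13}{36}x_2 to the remainder.
  leading term 1: no divisor's leading term divides it; move \tfrac{5}{12} to the remainder.
  remainder -\tfrac{1}{18}x_2^{2} + \tfrac{1}{12}x_1 - \tfrac{13}{36}x_2 + \tfrac{5}{12} ≠ 0; add g_4 = -\tfrac{1}{18}x_2^{2} + \tfrac{1}{12}x_1 - \tfrac{13}{36}x_2 + \tfrac{5}{12} to the basis.

The other S-polynomials (S(f_2,g_3), S(f_1,g_4), S(f_2,g_4), S(g_3,g_4)) all reduce to 0 modulo the current basis, so we have a Gröbner basis.
Inter-reduce: drop elements whose leading term is divisible by another's, tail-reduce, and make monic.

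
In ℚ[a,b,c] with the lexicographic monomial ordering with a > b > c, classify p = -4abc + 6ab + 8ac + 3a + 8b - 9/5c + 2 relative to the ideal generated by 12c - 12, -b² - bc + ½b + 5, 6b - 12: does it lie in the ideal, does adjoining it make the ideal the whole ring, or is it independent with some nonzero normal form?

-4abc + 6ab + 8ac + 3a + 8b - 9/5c + 2 is independent of I; its normal form modulo I is 15a + 81/5.

First compute the reduced Gröbner basis of I by Buchberger's algorithm.
f_1 = 12c - 12, LT = c.
f_2 = -b² - bc + ½b + 5, LT = b².
f_3 = 6b - 12, LT = b.

S(f_1,f_2): leading monomials are coprime, so the S-polynomial reduces to 0 (Buchberger's first criterion).
S(f_1,f_3): leading monomials are coprime, so the S-polynomial reduces to 0 (Buchberger's first criterion).
S(f_2,f_3): lcm = b². S = bc + 3/2b - 5.
  leading term bc: subtract (1/12b)·f_1 from bc + 3/2b - 5 → 5/2b - 5
  leading term b: subtract (5/12)·f_3 from 5/2b - 5 → 0
  remainder 0.

Every S-polynomial of the final basis reduces to 0, so we have a Gröbner basis.
Inter-reduce: drop elements whose leading term is divisible by another's, tail-reduce, and make monic.
Reduced Gröbner basis: {b - 2, c - 1}.
Label its elements g_1 = b - 2, g_2 = c - 1.

Reduce p = -4abc + 6ab + 8ac + 3a + 8b - 9/5c + 2 modulo G:
  leading term abc: subtract (-4ac)·g_1 from -4abc + 6ab + 8ac + 3a + 8b - 9/5c + 2 → 6ab + 3a + 8b - 9/5c + 2
  leading term ab: subtract (6a)·g_1 from 6ab + 3a + 8b - 9/5c + 2 → 15a + 8b - 9/5c + 2
  leading term a: no divisor's leading term divides it; move 15a to the remainder.
  leading term b: subtract (8)·g_1 from 8b - 9/5c + 2 → -9/5c + 18
  leading term c: subtract (-9/5)·g_2 from -9/5c + 18 → 81/5
  leading term 1: no divisor's leading term divides it; move 81/5 to the remainder.
  normal form = 15a + 81/5.
The normal form is nonzero, so p ∉ I. Since p minus its normal form lies in I, I + (p) = I + (r) where r = 15a + 81/5; decide whether this ideal is the whole ring.
Run Buchberger on G together with r (pairs among the g_i already reduce to 0 since G is a Gröbner basis):
g_1 = b - 2, LT = b.
g_2 = c - 1, LT = c.
r = 15a + 81/5, LT = a.

S(g_1,g_2): leading monomials are coprime, so the S-polynomial reduces to 0 (Buchberger's first criterion).
S(g_1,r): leading monomials are coprime, so the S-polynomial reduces to 0 (Buchberger's first criterion).
S(g_2,r): leading monomials are coprime, so the S-polynomial reduces to 0 (Buchberger's first criterion).
Every S-polynomial of the final basis reduces to 0, so we have a Gröbner basis.
Inter-reduce: drop elements whose leading term is divisible by another's, tail-reduce, and make monic.
Reduced Gröbner basis: {a + 27/25, b - 2, c - 1}.
The reduced Gröbner basis of I + (p) is {a + 27/25, b - 2, c - 1} ≠ {1}, a proper ideal, so the enlarged system stays consistent: p is independent of I, with normal form 15a + 81/5.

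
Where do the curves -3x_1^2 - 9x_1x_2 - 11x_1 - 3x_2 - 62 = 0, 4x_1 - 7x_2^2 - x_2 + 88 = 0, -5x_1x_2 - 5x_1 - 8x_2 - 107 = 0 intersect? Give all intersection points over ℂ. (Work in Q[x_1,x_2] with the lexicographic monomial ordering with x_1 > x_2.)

{(5, -4)}

Compute a lex Gröbner basis by Buchberger's algorithm.
f_1 = -3x_1^2 - 9x_1x_2 - 11x_1 - 3x_2 - 62, LT = x_1^2.
f_2 = 4x_1 - 7x_2^2 - x_2 + 88, LT = x_1.
f_3 = -5x_1x_2 - 5x_1 - 8x_2 - 107, LT = x_1x_2.

S(f_1,f_2): lcm = x_1^2. S = 7/4x_1x_2^2 + 13/4x_1x_2 - 55/3x_1 + x_2 + 62/3.
  reduce S modulo (f_1, f_2, f_3):
  remainder 49/16x_2^4 + 49/8x_2^3 - 3349/48x_2^2 - 901/12x_2 + 424 ≠ 0; add h_4 = 49/16x_2^4 + 49/8x_2^3 - 3349/48x_2^2 - 901/12x_2 + 424 to the basis.

S(f_1,f_3): lcm = x_1^2x_2. S = -x_1^2 + 3x_1x_2^2 + 31/15x_1x_2 - 107/5x_1 + x_2^2 + 62/3x_2.
  reduce S modulo (f_1, f_2, f_3, h_4):
  remainder -53/60x_2^3 + 10433/420x_2^2 + 7241/210x_2 - 11062/35 ≠ 0; add h_5 = -53/60x_2^3 + 10433/420x_2^2 + 7241/210x_2 - 11062/35 to the basis.

S(f_2,f_3): lcm = x_1x_2. S = -x_1 - 7/4x_2^3 - 1/4x_2^2 + 102/5x_2 - 107/5.
  reduce S modulo (f_1, f_2, f_3, h_4, h_5):
  remainder -10857/212x_2^2 - 51051/1060x_2 + 166089/265 ≠ 0; add h_6 = -10857/212x_2^2 - 51051/1060x_2 + 166089/265 to the basis.

S(f_3,h_4): lcm = x_1x_2^4. S = -x_1x_2^3 + 3349/147x_1x_2^2 + 3604/147x_1x_2 - 6784/49x_1 + 8/5x_2^4 + 107/5x_2^3.
  reduce S modulo (f_1, f_2, f_3, h_4, h_5, h_6):
  remainder 36634021/518175x_2 + 146536084/518175 ≠ 0; add h_7 = 36634021/518175x_2 + 146536084/518175 to the basis.

The other S-polynomials (S(f_1,h_4), S(f_2,h_4), S(f_1,h_5), S(f_2,h_5), S(f_3,h_5), S(h_4,h_5), S(f_1,h_6), S(f_2,h_6), S(f_3,h_6), S(h_4,h_6), S(h_5,h_6), S(f_1,h_7), S(f_2,h_7), S(f_3,h_7), S(h_4,h_7), S(h_5,h_7), S(h_6,h_7)) all reduce to 0 modulo the current basis, so we have a Gröbner basis.
Inter-reduce: drop elements whose leading term is divisible by another's, tail-reduce, and make monic.
Reduced Gröbner basis: {x_1 - 5, x_2 + 4}.

Elimination: the polynomial x_2 + 4 lies in the elimination ideal for x_2, so x_2 ∈ {-4}. For each such x_2, the remaining basis elements (now univariate) give the rest of the solution.
  x_2 = -4: the earlier basis element becomes x_1 - 5 = 0, giving x_1 = 5 — point (5, -4).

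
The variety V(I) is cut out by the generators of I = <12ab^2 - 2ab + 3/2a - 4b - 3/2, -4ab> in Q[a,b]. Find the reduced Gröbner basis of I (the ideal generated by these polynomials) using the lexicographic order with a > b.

f_1 = 12ab^2 - 2ab + 3/2a - 4b - 3/2, LT = ab^2.
f_2 = -4ab, LT = ab.

S(f_1,f_2): lcm = ab^2. S = -1/6ab + 1/8a - 1/3b - 1/8.
  leading term ab: subtract (1/24)·f_2 from -1/6ab + 1/8a - 1/3b - 1/8 → 1/8a - 1/3b - 1/8
  leading term a: no divisor's leading term divides it; move 1/8a to the remainder.
  leading term b: no divisor's leading term divides it; move -1/3b to the remainder.
  leading term 1: no divisor's leading term divides it; move -1/8 to the remainder.
  remainder 1/8a - 1/3b - 1/8 ≠ 0; add g_3 = 1/8a - 1/3b - 1/8 to the basis.

S(f_1,g_3): lcm = ab^2. S = -1/6ab + 1/8a + 8/3b^3 + b^2 - 1/3b - 1/8.
  leading term ab: subtract (1/24)·f_2 from -1/6ab + 1/8a + 8/3b^3 + b^2 - 1/3b - 1/8 → 1/8a + 8/3b^3 + b^2 - 1/3b - 1/8
  leading term a: subtract (1)·g_3 from 1/8a + 8/3b^3 + b^2 - 1/3b - 1/8 → 8/3b^3 + b^2
  leading term b^3: no divisor's leading term divides it; move 8/3b^3 to the remainder.
  leading term b^2: no divisor's leading term divides it; move b^2 to the remainder.
  remainder 8/3b^3 + b^2 ≠ 0; add g_4 = 8/3b^3 + b^2 to the basis.

S(f_2,g_3): lcm = ab. S = 8/3b^2 + b.
  leading term b^2: no divisor's leading term divides it; move 8/3b^2 to the remainder.
  leading term b: no divisor's leading term divides it; move b to the remainder.
  remainder 8/3b^2 + b ≠ 0; add g_5 = 8/3b^2 + b to the basis.

S(f_1,g_4): lcm = ab^3. S = -13/24ab^2 + 1/8ab - 1/3b^2 - 1/8b.
  leading term ab^2: subtract (-13/288)·f_1 from -13/24ab^2 + 1/8ab - 1/3b^2 - 1/8b → 5/144ab + 13/192a - 1/3b^2 - 11/36b - 13/192
  leading term ab: subtract (-5/576)·f_2 from 5/144ab + 13/192a - 1/3b^2 - 11/36b - 13/192 → 13/192a - 1/3b^2 - 11/36b - 13/192
  leading term a: subtract (13/24)·g_3 from 13/192a - 1/3b^2 - 11/36b - 13/192 → -1/3b^2 - 1/8b
  leading term b^2: subtract (-1/8)·g_5 from -1/3b^2 - 1/8b → 0
  remainder 0.

S(f_2,g_4): lcm = ab^3. S = -3/8ab^2.
  leading term ab^2: subtract (-1/32)·f_1 from -3/8ab^2 → -1/16ab + 3/64a - 1/8b - 3/64
  leading term ab: subtract (1/64)·f_2 from -1/16ab + 3/64a - 1/8b - 3/64 → 3/64a - 1/8b - 3/64
  leading term a: subtract (3/8)·g_3 from 3/64a - 1/8b - 3/64 → 0
  remainder 0.

S(g_3,g_4): leading monomials are coprime, so the S-polynomial reduces to 0 (Buchberger's first criterion).
S(f_1,g_5): lcm = ab^2. S = -13/24ab + 1/8a - 1/3b - 1/8.
  leading term ab: subtract (13/96)·f_2 from -13/24ab + 1/8a - 1/3b - 1/8 → 1/8a - 1/3b - 1/8
  leading term a: subtract (1)·g_3 from 1/8a - 1/3b - 1/8 → 0
  remainder 0.

S(f_2,g_5): lcm = ab^2. S = -3/8ab.
  leading term ab: subtract (3/32)·f_2 from -3/8ab → 0
  remainder 0.

S(g_3,g_5): leading monomials are coprime, so the S-polynomial reduces to 0 (Buchberger's first criterion).
S(g_4,g_5): lcm = b^3. S = 0.
  remainder 0.

Every S-polynomial of the final basis reduces to 0, so we have a Gröbner basis.
Inter-reduce: drop elements whose leading term is divisible by another's, tail-reduce, and make monic.

G = {a - 8/3b - 1, b^2 + 3/8b}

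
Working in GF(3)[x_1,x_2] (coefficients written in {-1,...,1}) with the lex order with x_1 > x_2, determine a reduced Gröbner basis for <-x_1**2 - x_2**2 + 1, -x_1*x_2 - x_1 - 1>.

The reduced Gröbner basis is the canonical form of the ideal for this ordering.

f_1 = -x_1**2 - x_2**2 + 1, LT = x_1**2.
f_2 = -x_1*x_2 - x_1 - 1, LT = x_1*x_2.

S(f_1,f_2): lcm = x_1**2*x_2. S = -x_1**2 - x_1 + x_2**3 - x_2.
  leading term x_1**2: subtract (1)·f_1 from -x_1**2 - x_1 + x_2**3 - x_2 → -x_1 + x_2**3 + x_2**2 - x_2 - 1
  leading term x_1: no divisor's leading term divides it; move -x_1 to the remainder.
  leading term x_2**3: no divisor's leading term divides it; move x_2**3 to the remainder.
  leading term x_2**2: no divisor's leading term divides it; move x_2**2 to the remainder.
  leading term x_2: no divisor's leading term divides it; move -x_2 to the remainder.
  leading term 1: no divisor's leading term divides it; move -1 to the remainder.
  remainder -x_1 + x_2**3 + x_2**2 - x_2 - 1 ≠ 0; add g_3 = -x_1 + x_2**3 + x_2**2 - x_2 - 1 to the basis.

S(f_2,g_3): lcm = x_1*x_2. S = x_1 + x_2**4 + x_2**3 - x_2**2 - x_2 + 1.
  leading term x_1: subtract (-1)·g_3 from x_1 + x_2**4 + x_2**3 - x_2**2 - x_2 + 1 → x_2**4 - x_2**3 + x_2
  leading term x_2**4: no divisor's leading term divides it; move x_2**4 to the remainder.
  leading term x_2**3: no divisor's leading term divides it; move -x_2**3 to the remainder.
  leading term x_2: no divisor's leading term divides it; move x_2 to the remainder.
  remainder x_2**4 - x_2**3 + x_2 ≠ 0; add g_4 = x_2**4 - x_2**3 + x_2 to the basis.

The other S-polynomials (S(f_1,g_3), S(f_1,g_4), S(f_2,g_4), S(g_3,g_4)) all reduce to 0 modulo the current basis, so we have a Gröbner basis.
Inter-reduce: drop elements whose leading term is divisible by another's, tail-reduce, and make monic.

G = {x_1 - x_2**3 - x_2**2 + x_2 + 1, x_2**4 - x_2**3 + x_2}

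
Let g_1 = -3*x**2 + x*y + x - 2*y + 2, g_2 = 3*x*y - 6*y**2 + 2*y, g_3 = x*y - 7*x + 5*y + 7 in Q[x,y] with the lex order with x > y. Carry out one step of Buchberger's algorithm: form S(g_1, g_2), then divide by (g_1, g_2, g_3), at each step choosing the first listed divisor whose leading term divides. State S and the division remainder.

lcm(LM(g_1), LM(g_2)) = x**2*y.
S = (lcm/LT(g_1))·g_1 − (lcm/LT(g_2))·g_2 = 5/3*x*y**2 - x*y + 2/3*y**2 - 2/3*y.
Reduce S modulo (g_1, g_2, g_3) in that order:
  leading term x*y**2: subtract (5/9*y)·g_2 from 5/3*x*y**2 - x*y + 2/3*y**2 - 2/3*y → -x*y + 10/3*y**3 - 4/9*y**2 - 2/3*y
  leading term x*y: subtract (-1/3)·g_2 from -x*y + 10/3*y**3 - 4/9*y**2 - 2/3*y → 10/3*y**3 - 22/9*y**2
  leading term y**3: no divisor's leading term divides it; move 10/3*y**3 to the remainder.
  leading term y**2: no divisor's leading term divides it; move -22/9*y**2 to the remainder.
The remainder 10/3*y**3 - 22/9*y**2 is nonzero, so it would be added as the next basis element.

S(g_1, g_2) = 5/3*x*y**2 - x*y + 2/3*y**2 - 2/3*y; remainder on division = 10/3*y**3 - 22/9*y**2.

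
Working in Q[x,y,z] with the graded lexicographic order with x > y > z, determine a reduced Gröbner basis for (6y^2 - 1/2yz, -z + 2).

f_1 = 6y^2 - 1/2yz, LT = y^2.
f_2 = -z + 2, LT = z.

The S-polynomials (S(f_1,f_2)) all reduce to 0 modulo the current basis, so we have a Gröbner basis.

G = {y^2 - 1/6y, z - 2}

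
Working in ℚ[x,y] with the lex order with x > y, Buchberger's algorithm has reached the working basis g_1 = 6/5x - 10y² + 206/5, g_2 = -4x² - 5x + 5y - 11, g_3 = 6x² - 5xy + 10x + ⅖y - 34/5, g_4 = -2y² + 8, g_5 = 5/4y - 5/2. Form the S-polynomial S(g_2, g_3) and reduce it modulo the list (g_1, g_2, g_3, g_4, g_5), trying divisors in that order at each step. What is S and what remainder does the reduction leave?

S(g_2, g_3) = ⅚xy - 5/12x - 79/60y + 233/60; remainder on division = 0.

lcm(LM(g_2), LM(g_3)) = x².
S = (lcm/LT(g_2))·g_2 − (lcm/LT(g_3))·g_3 = ⅚xy - 5/12x - 79/60y + 233/60.
Reduce S modulo (g_1, g_2, g_3, g_4, g_5) in that order:
  leading term xy: subtract (25/36y)·g_1 from ⅚xy - 5/12x - 79/60y + 233/60 → -5/12x + 125/18y³ - 5387/180y + 233/60
  leading term x: subtract (-25/72)·g_1 from -5/12x + 125/18y³ - 5387/180y + 233/60 → 125/18y³ - 125/36y² - 5387/180y + 1637/90
  leading term y³: subtract (-125/36y)·g_4 from 125/18y³ - 125/36y² - 5387/180y + 1637/90 → -125/36y² - 43/20y + 1637/90
  leading term y²: subtract (125/72)·g_4 from -125/36y² - 43/20y + 1637/90 → -43/20y + 43/10
  leading term y: subtract (-43/25)·g_5 from -43/20y + 43/10 → 0
The remainder is 0, so this S-polynomial contributes no new basis element.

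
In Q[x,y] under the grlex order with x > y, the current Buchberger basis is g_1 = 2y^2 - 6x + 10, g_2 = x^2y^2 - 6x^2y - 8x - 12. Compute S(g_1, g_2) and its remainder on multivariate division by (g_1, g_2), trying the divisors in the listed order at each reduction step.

lcm(LM(g_1), LM(g_2)) = x^2y^2.
S = (lcm/LT(g_1))·g_1 − (lcm/LT(g_2))·g_2 = -3x^3 + 6x^2y + 5x^2 + 8x + 12.
Reduce S modulo (g_1, g_2) in that order:
  leading term x^3: no divisor's leading term divides it; move -3x^3 to the remainder.
  leading term x^2y: no divisor's leading term divides it; move 6x^2y to the remainder.
  leading term x^2: no divisor's leading term divides it; move 5x^2 to the remainder.
  leading term x: no divisor's leading term divides it; move 8x to the remainder.
  leading term 1: no divisor's leading term divides it; move 12 to the remainder.
The remainder -3x^3 + 6x^2y + 5x^2 + 8x + 12 is nonzero, so it would be added as the next basis element.
This is the inner loop of Buchberger's algorithm — each nonzero remainder becomes a new basis element.

S(g_1, g_2) = -3x^3 + 6x^2y + 5x^2 + 8x + 12; remainder on division = -3x^3 + 6x^2y + 5x^2 + 8x + 12.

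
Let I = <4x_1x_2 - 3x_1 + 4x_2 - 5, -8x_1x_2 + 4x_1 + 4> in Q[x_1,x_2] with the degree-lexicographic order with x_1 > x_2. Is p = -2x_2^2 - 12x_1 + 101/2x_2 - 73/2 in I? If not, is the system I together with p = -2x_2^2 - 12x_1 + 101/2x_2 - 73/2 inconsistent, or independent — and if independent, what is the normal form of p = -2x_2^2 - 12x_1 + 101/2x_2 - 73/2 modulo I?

First compute the reduced Gröbner basis of I by Buchberger's algorithm.
f_1 = 4x_1x_2 - 3x_1 + 4x_2 - 5, LT = x_1x_2.
f_2 = -8x_1x_2 + 4x_1 + 4, LT = x_1x_2.

S(f_1,f_2): lcm = x_1x_2. S = -1/4x_1 + x_2 - 3/4.
  leading term x_1: no divisor's leading term divides it; move -1/4x_1 to the remainder.
  leading term x_2: no divisor's leading term divides it; move x_2 to the remainder.
  leading term 1: no divisor's leading term divides it; move -3/4 to the remainder.
  remainder -1/4x_1 + x_2 - 3/4 ≠ 0; add h_3 = -1/4x_1 + x_2 - 3/4 to the basis.

S(f_1,h_3): lcm = x_1x_2. S = 4x_2^2 - 3/4x_1 - 2x_2 - 5/4.
  leading term x_2^2: no divisor's leading term divides it; move 4x_2^2 to the remainder.
  leading term x_1: subtract (3)·h_3 from -3/4x_1 - 2x_2 - 5/4 → -5x_2 + 1
  leading term x_2: no divisor's leading term divides it; move -5x_2 to the remainder.
  leading term 1: no divisor's leading term divides it; move 1 to the remainder.
  remainder 4x_2^2 - 5x_2 + 1 ≠ 0; add h_4 = 4x_2^2 - 5x_2 + 1 to the basis.

S(f_2,h_3): lcm = x_1x_2. S = 4x_2^2 - 1/2x_1 - 3x_2 - 1/2.
  leading term x_2^2: subtract (1)·h_4 from 4x_2^2 - 1/2x_1 - 3x_2 - 1/2 → -1/2x_1 + 2x_2 - 3/2
  leading term x_1: subtract (2)·h_3 from -1/2x_1 + 2x_2 - 3/2 → 0
  remainder 0.

S(f_1,h_4): lcm = x_1x_2^2. S = 1/2x_1x_2 + x_2^2 - 1/4x_1 - 5/4x_2.
  leading term x_1x_2: subtract (1/8)·f_1 from 1/2x_1x_2 + x_2^2 - 1/4x_1 - 5/4x_2 → x_2^2 + 1/8x_1 - 7/4x_2 + 5/8
  leading term x_2^2: subtract (1/4)·h_4 from x_2^2 + 1/8x_1 - 7/4x_2 + 5/8 → 1/8x_1 - 1/2x_2 + 3/8
  leading term x_1: subtract (-1/2)·h_3 from 1/8x_1 - 1/2x_2 + 3/8 → 0
  remainder 0.

S(f_2,h_4): lcm = x_1x_2^2. S = 3/4x_1x_2 - 1/4x_1 - 1/2x_2.
  leading term x_1x_2: subtract (3/16)·f_1 from 3/4x_1x_2 - 1/4x_1 - 1/2x_2 → 5/16x_1 - 5/4x_2 + 15/16
  leading term x_1: subtract (-5/4)·h_3 from 5/16x_1 - 5/4x_2 + 15/16 → 0
  remainder 0.

S(h_3,h_4): leading monomials are coprime, so the S-polynomial reduces to 0 (Buchberger's first criterion).
Every S-polynomial of the final basis reduces to 0, so we have a Gröbner basis.
Inter-reduce: drop elements whose leading term is divisible by another's, tail-reduce, and make monic.
Reduced Gröbner basis: {x_2^2 - 5/4x_2 + 1/4, x_1 - 4x_2 + 3}.
Label its elements g_1 = x_2^2 - 5/4x_2 + 1/4, g_2 = x_1 - 4x_2 + 3.

Reduce p = -2x_2^2 - 12x_1 + 101/2x_2 - 73/2 modulo G:
  leading term x_2^2: subtract (-2)·g_1 from -2x_2^2 - 12x_1 + 101/2x_2 - 73/2 → -12x_1 + 48x_2 - 36
  leading term x_1: subtract (-12)·g_2 from -12x_1 + 48x_2 - 36 → 0
  normal form = 0.
Since the normal form is 0, p ∈ I.

-2x_2^2 - 12x_1 + 101/2x_2 - 73/2 lies in I (it reduces to 0).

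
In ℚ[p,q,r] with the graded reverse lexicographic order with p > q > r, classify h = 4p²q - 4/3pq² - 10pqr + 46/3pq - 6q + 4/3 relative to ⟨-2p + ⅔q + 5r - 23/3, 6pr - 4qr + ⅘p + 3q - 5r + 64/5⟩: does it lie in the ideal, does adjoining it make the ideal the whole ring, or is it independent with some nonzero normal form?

First compute the reduced Gröbner basis of I by Buchberger's algorithm.
f_1 = -2p + ⅔q + 5r - 23/3, LT = p.
f_2 = 6pr - 4qr + ⅘p + 3q - 5r + 64/5, LT = pr.

S(f_1,f_2): lcm = pr. S = ⅓qr - 5/2r² - 2/15p - ½q + 14/3r - 32/15.
  leading term qr: no divisor's leading term divides it; move ⅓qr to the remainder.
  leading term r²: no divisor's leading term divides it; move -5/2r² to the remainder.
  leading term p: subtract (1/15)·f_1 from -2/15p - ½q + 14/3r - 32/15 → -49/90q + 13/3r - 73/45
  leading term q: no divisor's leading term divides it; move -49/90q to the remainder.
  leading term r: no divisor's leading term divides it; move 13/3r to the remainder.
  leading term 1: no divisor's leading term divides it; move -73/45 to the remainder.
  remainder ⅓qr - 5/2r² - 49/90q + 13/3r - 73/45 ≠ 0; add k_3 = ⅓qr - 5/2r² - 49/90q + 13/3r - 73/45 to the basis.

The other S-polynomials (S(f_1,k_3), S(f_2,k_3)) all reduce to 0 modulo the current basis, so we have a Gröbner basis.
Inter-reduce: drop elements whose leading term is divisible by another's, tail-reduce, and make monic.
Reduced Gröbner basis: {qr - 15/2r² - 49/30q + 13r - 73/15, p - ⅓q - 5/2r + 23/6}.
Label its elements g_1 = qr - 15/2r² - 49/30q + 13r - 73/15, g_2 = p - ⅓q - 5/2r + 23/6.

Reduce h = 4p²q - 4/3pq² - 10pqr + 46/3pq - 6q + 4/3 modulo G:
  leading term p²q: subtract (4pq)·g_2 from 4p²q - 4/3pq² - 10pqr + 46/3pq - 6q + 4/3 → -6q + 4/3
  leading term q: no divisor's leading term divides it; move -6q to the remainder.
  leading term 1: no divisor's leading term divides it; move 4/3 to the remainder.
  normal form = -6q + 4/3.
The normal form is nonzero, so h ∉ I. Since h minus its normal form lies in I, I + (h) = I + (n) where n = -6q + 4/3; decide whether this ideal is the whole ring.
Run Buchberger on G together with n (pairs among the g_i already reduce to 0 since G is a Gröbner basis):
g_1 = qr - 15/2r² - 49/30q + 13r - 73/15, LT = qr.
g_2 = p - ⅓q - 5/2r + 23/6, LT = p.
n = -6q + 4/3, LT = q.

S(g_1,n): lcm = qr. S = -15/2r² - 49/30q + 119/9r - 73/15.
  leading term r²: no divisor's leading term divides it; move -15/2r² to the remainder.
  leading term q: subtract (49/180)·n from -49/30q + 119/9r - 73/15 → 119/9r - 706/135
  leading term r: no divisor's leading term divides it; move 119/9r to the remainder.
  leading term 1: no divisor's leading term divides it; move -706/135 to the remainder.
  remainder -15/2r² + 119/9r - 706/135 ≠ 0; add m_4 = -15/2r² + 119/9r - 706/135 to the basis.

The other S-polynomials (S(g_1,g_2), S(g_2,n), S(g_1,m_4), S(g_2,m_4), S(n,m_4)) all reduce to 0 modulo the current basis, so we have a Gröbner basis.
Inter-reduce: drop elements whose leading term is divisible by another's, tail-reduce, and make monic.
Reduced Gröbner basis: {r² - 238/135r + 1412/2025, p - 5/2r + 203/54, q - 2/9}.
The reduced Gröbner basis of I + (h) is {r² - 238/135r + 1412/2025, p - 5/2r + 203/54, q - 2/9} ≠ {1}, a proper ideal, so the enlarged system stays consistent: h is independent of I, with normal form -6q + 4/3.

4p²q - 4/3pq² - 10pqr + 46/3pq - 6q + 4/3 is independent of I; its normal form modulo I is -6q + 4/3.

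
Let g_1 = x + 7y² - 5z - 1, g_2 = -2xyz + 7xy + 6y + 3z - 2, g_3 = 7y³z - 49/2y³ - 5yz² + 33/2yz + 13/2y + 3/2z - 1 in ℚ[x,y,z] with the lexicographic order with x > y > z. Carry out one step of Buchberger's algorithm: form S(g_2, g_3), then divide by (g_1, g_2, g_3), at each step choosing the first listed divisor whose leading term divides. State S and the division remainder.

S(g_2, g_3) = 5/7xyz² - 33/14xyz - 13/14xy - 3/14xz + 1/7x - 3y³ - 3/2y²z + y²; remainder on division = 0.

lcm(LM(g_2), LM(g_3)) = xy³z.
S = (lcm/LT(g_2))·g_2 − (lcm/LT(g_3))·g_3 = 5/7xyz² - 33/14xyz - 13/14xy - 3/14xz + 1/7x - 3y³ - 3/2y²z + y².
Reduce S modulo (g_1, g_2, g_3) in that order:
  leading term xyz²: subtract (5/7yz²)·g_1 from 5/7xyz² - 33/14xyz - 13/14xy - 3/14xz + 1/7x - 3y³ - 3/2y²z + y² → -33/14xyz - 13/14xy - 3/14xz + 1/7x - 5y³z² - 3y³ - 3/2y²z + y² + 25/7yz³ + 5/7yz²
  leading term xyz: subtract (-33/14yz)·g_1 from -33/14xyz - 13/14xy - 3/14xz + 1/7x - 5y³z² - 3y³ - 3/2y²z + y² + 25/7yz³ + 5/7yz² → -13/14xy - 3/14xz + 1/7x - 5y³z² + 33/2y³z - 3y³ - 3/2y²z + y² + 25/7yz³ - 155/14yz² - 33/14yz
  leading term xy: subtract (-13/14y)·g_1 from -13/14xy - 3/14xz + 1/7x - 5y³z² + 33/2y³z - 3y³ - 3/2y²z + y² + 25/7yz³ - 155/14yz² - 33/14yz → -3/14xz + 1/7x - 5y³z² + 33/2y³z + 7/2y³ - 3/2y²z + y² + 25/7yz³ - 155/14yz² - 7yz - 13/14y
  leading term xz: subtract (-3/14z)·g_1 from -3/14xz + 1/7x - 5y³z² + 33/2y³z + 7/2y³ - 3/2y²z + y² + 25/7yz³ - 155/14yz² - 7yz - 13/14y → 1/7x - 5y³z² + 33/2y³z + 7/2y³ + y² + 25/7yz³ - 155/14yz² - 7yz - 13/14y - 15/14z² - 3/14z
  leading term x: subtract (1/7)·g_1 from 1/7x - 5y³z² + 33/2y³z + 7/2y³ + y² + 25/7yz³ - 155/14yz² - 7yz - 13/14y - 15/14z² - 3/14z → -5y³z² + 33/2y³z + 7/2y³ + 25/7yz³ - 155/14yz² - 7yz - 13/14y - 15/14z² + ½z + 1/7
  leading term y³z²: subtract (-5/7z)·g_3 from -5y³z² + 33/2y³z + 7/2y³ + 25/7yz³ - 155/14yz² - 7yz - 13/14y - 15/14z² + ½z + 1/7 → -y³z + 7/2y³ + 5/7yz² - 33/14yz - 13/14y - 3/14z + 1/7
  leading term y³z: subtract (-1/7)·g_3 from -y³z + 7/2y³ + 5/7yz² - 33/14yz - 13/14y - 3/14z + 1/7 → 0
The remainder is 0, so this S-polynomial contributes no new basis element.
This is the inner loop of Buchberger's algorithm — each nonzero remainder becomes a new basis element.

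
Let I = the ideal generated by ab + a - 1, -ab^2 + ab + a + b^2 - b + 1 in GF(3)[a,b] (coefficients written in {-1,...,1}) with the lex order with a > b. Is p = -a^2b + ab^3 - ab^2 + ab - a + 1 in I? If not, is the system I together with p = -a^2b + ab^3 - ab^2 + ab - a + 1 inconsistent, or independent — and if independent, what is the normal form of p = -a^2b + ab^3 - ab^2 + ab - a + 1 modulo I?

-a^2b + ab^3 - ab^2 + ab - a + 1 is independent of I; its normal form modulo I is -b^2 + 1.

First compute the reduced Gröbner basis of I by Buchberger's algorithm.
f_1 = ab + a - 1, LT = ab.
f_2 = -ab^2 + ab + a + b^2 - b + 1, LT = ab^2.

S(f_1,f_2): lcm = ab^2. S = -ab + a + b^2 + b + 1.
  reduce S modulo (f_1, f_2):
  remainder -a + b^2 + b ≠ 0; add h_3 = -a + b^2 + b to the basis.

S(f_1,h_3): lcm = ab. S = a + b^3 + b^2 - 1.
  reduce S modulo (f_1, f_2, h_3):
  remainder b^3 - b^2 + b - 1 ≠ 0; add h_4 = b^3 - b^2 + b - 1 to the basis.

The other S-polynomials (S(f_2,h_3), S(f_1,h_4), S(f_2,h_4), S(h_3,h_4)) all reduce to 0 modulo the current basis, so we have a Gröbner basis.
Inter-reduce: drop elements whose leading term is divisible by another's, tail-reduce, and make monic.
Reduced Gröbner basis: {a - b^2 - b, b^3 - b^2 + b - 1}.
Label its elements g_1 = a - b^2 - b, g_2 = b^3 - b^2 + b - 1.

Reduce p = -a^2b + ab^3 - ab^2 + ab - a + 1 modulo G:
  leading term a^2b: subtract (-ab)·g_1 from -a^2b + ab^3 - ab^2 + ab - a + 1 → ab^2 + ab - a + 1
  leading term ab^2: subtract (b^2)·g_1 from ab^2 + ab - a + 1 → ab - a + b^4 + b^3 + 1
  leading term ab: subtract (b)·g_1 from ab - a + b^4 + b^3 + 1 → -a + b^4 - b^3 + b^2 + 1
  leading term a: subtract (-1)·g_1 from -a + b^4 - b^3 + b^2 + 1 → b^4 - b^3 - b + 1
  leading term b^4: subtract (b)·g_2 from b^4 - b^3 - b + 1 → -b^2 + 1
  leading term b^2: no divisor's leading term divides it; move -b^2 to the remainder.
  leading term 1: no divisor's leading term divides it; move 1 to the remainder.
  normal form = -b^2 + 1.
The normal form is nonzero, so p ∉ I. Since p minus its normal form lies in I, I + (p) = I + (r) where r = -b^2 + 1; decide whether this ideal is the whole ring.
Run Buchberger on G together with r (pairs among the g_i already reduce to 0 since G is a Gröbner basis):
g_1 = a - b^2 - b, LT = a.
g_2 = b^3 - b^2 + b - 1, LT = b^3.
r = -b^2 + 1, LT = b^2.

S(g_2,r): lcm = b^3. S = -b^2 - b - 1.
  reduce S modulo (g_1, g_2, r):
  remainder -b + 1 ≠ 0; add m_4 = -b + 1 to the basis.

The other S-polynomials (S(g_1,g_2), S(g_1,r), S(g_1,m_4), S(g_2,m_4), S(r,m_4)) all reduce to 0 modulo the current basis, so we have a Gröbner basis.
Inter-reduce: drop elements whose leading term is divisible by another's, tail-reduce, and make monic.
Reduced Gröbner basis: {a + 1, b - 1}.
The reduced Gröbner basis of I + (p) is {a + 1, b - 1} ≠ {1}, a proper ideal, so the enlarged system stays consistent: p is independent of I, with normal form -b^2 + 1.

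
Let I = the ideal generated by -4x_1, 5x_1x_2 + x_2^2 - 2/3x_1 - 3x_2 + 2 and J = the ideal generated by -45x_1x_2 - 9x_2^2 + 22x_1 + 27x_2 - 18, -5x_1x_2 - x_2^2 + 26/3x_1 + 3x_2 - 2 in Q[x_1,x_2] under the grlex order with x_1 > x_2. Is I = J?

Two ideals are equal iff their reduced Gröbner bases coincide (the reduced basis is unique for a fixed ordering).
Buchberger on the first generating set:
f_1 = -4x_1, LT = x_1.
f_2 = 5x_1x_2 + x_2^2 - 2/3x_1 - 3x_2 + 2, LT = x_1x_2.

S(f_1,f_2): lcm = x_1x_2. S = -1/5x_2^2 + 2/15x_1 + 3/5x_2 - 2/5.
  leading term x_2^2: no divisor's leading term divides it; move -1/5x_2^2 to the remainder.
  leading term x_1: subtract (-1/30)·f_1 from 2/15x_1 + 3/5x_2 - 2/5 → 3/5x_2 - 2/5
  leading term x_2: no divisor's leading term divides it; move 3/5x_2 to the remainder.
  leading term 1: no divisor's leading term divides it; move -2/5 to the remainder.
  remainder -1/5x_2^2 + 3/5x_2 - 2/5 ≠ 0; add g_3 = -1/5x_2^2 + 3/5x_2 - 2/5 to the basis.

The other S-polynomials (S(f_1,g_3), S(f_2,g_3)) all reduce to 0 modulo the current basis, so we have a Gröbner basis.
Inter-reduce: drop elements whose leading term is divisible by another's, tail-reduce, and make monic.
Reduced Gröbner basis: {x_2^2 - 3x_2 + 2, x_1}.

Buchberger on the second generating set:
h_1 = -45x_1x_2 - 9x_2^2 + 22x_1 + 27x_2 - 18, LT = x_1x_2.
h_2 = -5x_1x_2 - x_2^2 + 26/3x_1 + 3x_2 - 2, LT = x_1x_2.

S(h_1,h_2): lcm = x_1x_2. S = 56/45x_1.
  leading term x_1: no divisor's leading term divides it; move 56/45x_1 to the remainder.
  remainder 56/45x_1 ≠ 0; add k_3 = 56/45x_1 to the basis.

S(h_1,k_3): lcm = x_1x_2. S = 1/5x_2^2 - 22/45x_1 - 3/5x_2 + 2/5.
  leading term x_2^2: no divisor's leading term divides it; move 1/5x_2^2 to the remainder.
  leading term x_1: subtract (-11/28)·k_3 from -22/45x_1 - 3/5x_2 + 2/5 → -3/5x_2 + 2/5
  leading term x_2: no divisor's leading term divides it; move -3/5x_2 to the remainder.
  leading term 1: no divisor's leading term divides it; move 2/5 to the remainder.
  remainder 1/5x_2^2 - 3/5x_2 + 2/5 ≠ 0; add k_4 = 1/5x_2^2 - 3/5x_2 + 2/5 to the basis.

The other S-polynomials (S(h_2,k_3), S(h_1,k_4), S(h_2,k_4), S(k_3,k_4)) all reduce to 0 modulo the current basis, so we have a Gröbner basis.
Inter-reduce: drop elements whose leading term is divisible by another's, tail-reduce, and make monic.
Reduced Gröbner basis: {x_2^2 - 3x_2 + 2, x_1}.

Same reduced basis, so the two generating sets span the same ideal.

Yes, the ideals are equal.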